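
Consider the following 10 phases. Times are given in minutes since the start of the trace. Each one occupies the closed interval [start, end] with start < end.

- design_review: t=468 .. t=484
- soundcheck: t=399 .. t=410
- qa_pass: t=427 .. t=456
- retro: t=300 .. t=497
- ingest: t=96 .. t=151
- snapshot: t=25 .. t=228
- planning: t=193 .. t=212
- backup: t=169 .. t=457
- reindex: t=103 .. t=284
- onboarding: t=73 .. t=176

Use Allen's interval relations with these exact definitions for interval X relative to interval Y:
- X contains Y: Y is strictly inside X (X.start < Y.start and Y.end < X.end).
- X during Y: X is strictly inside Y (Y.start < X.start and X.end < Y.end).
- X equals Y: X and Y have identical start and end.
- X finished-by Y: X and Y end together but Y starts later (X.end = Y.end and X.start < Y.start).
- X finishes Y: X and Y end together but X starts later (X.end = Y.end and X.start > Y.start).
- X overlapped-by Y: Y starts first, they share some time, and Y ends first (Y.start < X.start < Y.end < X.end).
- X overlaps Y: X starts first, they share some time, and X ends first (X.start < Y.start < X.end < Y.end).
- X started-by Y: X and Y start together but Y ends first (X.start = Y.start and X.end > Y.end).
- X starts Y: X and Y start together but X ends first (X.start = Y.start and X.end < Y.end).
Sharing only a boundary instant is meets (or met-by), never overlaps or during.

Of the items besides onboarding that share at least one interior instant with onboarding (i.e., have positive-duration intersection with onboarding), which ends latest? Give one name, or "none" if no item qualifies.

backup

Target onboarding = [t=73, t=176].
backup [t=169, t=457] → overlapped-by → candidate.
design_review [t=468, t=484] → after → excluded.
ingest [t=96, t=151] → during → candidate.
planning [t=193, t=212] → after → excluded.
qa_pass [t=427, t=456] → after → excluded.
reindex [t=103, t=284] → overlapped-by → candidate.
retro [t=300, t=497] → after → excluded.
snapshot [t=25, t=228] → contains → candidate.
soundcheck [t=399, t=410] → after → excluded.
Among candidates, latest end is t=457 → backup.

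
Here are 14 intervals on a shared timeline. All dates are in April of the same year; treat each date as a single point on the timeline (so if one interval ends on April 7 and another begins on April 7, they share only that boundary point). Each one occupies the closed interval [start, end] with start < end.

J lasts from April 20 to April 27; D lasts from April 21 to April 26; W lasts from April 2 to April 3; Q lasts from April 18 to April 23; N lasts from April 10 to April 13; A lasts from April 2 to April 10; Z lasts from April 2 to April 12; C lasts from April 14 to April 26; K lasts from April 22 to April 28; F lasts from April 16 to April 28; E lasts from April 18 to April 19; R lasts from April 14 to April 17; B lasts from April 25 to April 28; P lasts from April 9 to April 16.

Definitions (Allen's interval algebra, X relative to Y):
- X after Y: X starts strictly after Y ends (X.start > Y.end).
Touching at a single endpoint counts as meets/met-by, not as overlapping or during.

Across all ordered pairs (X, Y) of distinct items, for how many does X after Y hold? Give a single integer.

55

Checking all 182 ordered pairs for relation 'after'; matching pairs in alphabetical order:
(B, A): B after A ✓
(B, E): B after E ✓
(B, N): B after N ✓
(B, P): B after P ✓
(B, Q): B after Q ✓
(B, R): B after R ✓
(B, W): B after W ✓
(B, Z): B after Z ✓
(C, A): C after A ✓
(C, N): C after N ✓
(C, W): C after W ✓
(C, Z): C after Z ✓
(D, A): D after A ✓
(D, E): D after E ✓
(D, N): D after N ✓
(D, P): D after P ✓
(D, R): D after R ✓
(D, W): D after W ✓
(D, Z): D after Z ✓
(E, A): E after A ✓
(E, N): E after N ✓
(E, P): E after P ✓
(E, R): E after R ✓
(E, W): E after W ✓
... plus 31 further pairs not listed.
Count: 55.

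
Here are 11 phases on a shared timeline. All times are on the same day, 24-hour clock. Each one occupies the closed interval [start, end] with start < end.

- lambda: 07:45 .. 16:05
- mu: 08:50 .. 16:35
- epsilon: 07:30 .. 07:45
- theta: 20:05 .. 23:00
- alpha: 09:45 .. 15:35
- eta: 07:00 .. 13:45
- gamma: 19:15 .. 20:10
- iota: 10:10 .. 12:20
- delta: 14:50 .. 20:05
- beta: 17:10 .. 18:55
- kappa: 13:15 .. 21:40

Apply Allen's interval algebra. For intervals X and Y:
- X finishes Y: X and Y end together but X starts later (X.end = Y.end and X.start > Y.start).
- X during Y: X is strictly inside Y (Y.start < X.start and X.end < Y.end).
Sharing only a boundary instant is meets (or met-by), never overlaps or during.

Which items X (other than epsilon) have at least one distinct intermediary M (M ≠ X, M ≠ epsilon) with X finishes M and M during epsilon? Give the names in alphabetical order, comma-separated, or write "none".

none

Target epsilon = [07:30, 07:45].
Intermediaries M with M during epsilon: none.
Union: none.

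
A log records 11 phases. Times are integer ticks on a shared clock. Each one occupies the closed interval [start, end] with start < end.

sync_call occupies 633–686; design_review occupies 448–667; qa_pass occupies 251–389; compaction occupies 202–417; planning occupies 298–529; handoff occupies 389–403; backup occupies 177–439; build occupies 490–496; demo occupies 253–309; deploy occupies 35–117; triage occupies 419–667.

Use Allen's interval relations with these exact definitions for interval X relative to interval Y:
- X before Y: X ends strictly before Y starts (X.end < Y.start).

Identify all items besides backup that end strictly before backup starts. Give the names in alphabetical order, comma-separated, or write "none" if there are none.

Target backup = [177, 439].
build [490, 496] → after → no.
compaction [202, 417] → during → no.
demo [253, 309] → during → no.
deploy [35, 117] → before → yes.
design_review [448, 667] → after → no.
handoff [389, 403] → during → no.
planning [298, 529] → overlapped-by → no.
qa_pass [251, 389] → during → no.
sync_call [633, 686] → after → no.
triage [419, 667] → overlapped-by → no.
Result: deploy.

deploy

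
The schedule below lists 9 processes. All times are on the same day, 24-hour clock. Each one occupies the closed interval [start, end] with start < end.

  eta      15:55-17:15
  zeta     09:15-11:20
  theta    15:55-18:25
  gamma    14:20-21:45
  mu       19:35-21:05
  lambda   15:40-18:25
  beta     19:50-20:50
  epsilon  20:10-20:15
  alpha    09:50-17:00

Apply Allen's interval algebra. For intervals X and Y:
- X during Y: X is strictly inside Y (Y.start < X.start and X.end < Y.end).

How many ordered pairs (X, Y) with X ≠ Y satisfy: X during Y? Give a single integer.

10

Checking all 72 ordered pairs for relation 'during'; matching pairs in alphabetical order:
(beta, gamma): beta during gamma ✓
(beta, mu): beta during mu ✓
(epsilon, beta): epsilon during beta ✓
(epsilon, gamma): epsilon during gamma ✓
(epsilon, mu): epsilon during mu ✓
(eta, gamma): eta during gamma ✓
(eta, lambda): eta during lambda ✓
(lambda, gamma): lambda during gamma ✓
(mu, gamma): mu during gamma ✓
(theta, gamma): theta during gamma ✓
Count: 10.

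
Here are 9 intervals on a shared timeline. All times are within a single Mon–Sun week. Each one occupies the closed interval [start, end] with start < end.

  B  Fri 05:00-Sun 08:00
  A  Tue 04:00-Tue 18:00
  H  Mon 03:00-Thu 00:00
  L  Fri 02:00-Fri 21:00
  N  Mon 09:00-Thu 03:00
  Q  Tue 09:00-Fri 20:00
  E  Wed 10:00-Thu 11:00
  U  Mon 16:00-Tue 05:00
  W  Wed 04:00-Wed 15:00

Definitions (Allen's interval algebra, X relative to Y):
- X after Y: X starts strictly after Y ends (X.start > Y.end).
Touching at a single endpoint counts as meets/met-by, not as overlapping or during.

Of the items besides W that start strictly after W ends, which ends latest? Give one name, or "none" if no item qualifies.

B

Target W = [Wed 04:00, Wed 15:00].
A [Tue 04:00, Tue 18:00] → before → excluded.
B [Fri 05:00, Sun 08:00] → after → candidate.
E [Wed 10:00, Thu 11:00] → overlapped-by → excluded.
H [Mon 03:00, Thu 00:00] → contains → excluded.
L [Fri 02:00, Fri 21:00] → after → candidate.
N [Mon 09:00, Thu 03:00] → contains → excluded.
Q [Tue 09:00, Fri 20:00] → contains → excluded.
U [Mon 16:00, Tue 05:00] → before → excluded.
Among candidates, latest end is Sun 08:00 → B.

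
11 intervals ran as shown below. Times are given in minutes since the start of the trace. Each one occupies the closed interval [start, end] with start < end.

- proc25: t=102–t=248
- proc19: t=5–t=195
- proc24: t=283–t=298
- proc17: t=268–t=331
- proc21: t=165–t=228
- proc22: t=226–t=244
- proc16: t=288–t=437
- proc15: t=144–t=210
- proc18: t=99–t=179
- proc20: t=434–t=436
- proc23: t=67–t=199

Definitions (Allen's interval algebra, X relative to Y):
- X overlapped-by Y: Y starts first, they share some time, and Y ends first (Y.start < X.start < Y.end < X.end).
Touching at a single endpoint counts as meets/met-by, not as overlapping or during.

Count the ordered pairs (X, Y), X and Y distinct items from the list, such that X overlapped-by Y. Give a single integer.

14

Checking all 110 ordered pairs for relation 'overlapped-by'; matching pairs in alphabetical order:
(proc15, proc18): proc15 overlapped-by proc18 ✓
(proc15, proc19): proc15 overlapped-by proc19 ✓
(proc15, proc23): proc15 overlapped-by proc23 ✓
(proc16, proc17): proc16 overlapped-by proc17 ✓
(proc16, proc24): proc16 overlapped-by proc24 ✓
(proc21, proc15): proc21 overlapped-by proc15 ✓
(proc21, proc18): proc21 overlapped-by proc18 ✓
(proc21, proc19): proc21 overlapped-by proc19 ✓
(proc21, proc23): proc21 overlapped-by proc23 ✓
(proc22, proc21): proc22 overlapped-by proc21 ✓
(proc23, proc19): proc23 overlapped-by proc19 ✓
(proc25, proc18): proc25 overlapped-by proc18 ✓
(proc25, proc19): proc25 overlapped-by proc19 ✓
(proc25, proc23): proc25 overlapped-by proc23 ✓
Count: 14.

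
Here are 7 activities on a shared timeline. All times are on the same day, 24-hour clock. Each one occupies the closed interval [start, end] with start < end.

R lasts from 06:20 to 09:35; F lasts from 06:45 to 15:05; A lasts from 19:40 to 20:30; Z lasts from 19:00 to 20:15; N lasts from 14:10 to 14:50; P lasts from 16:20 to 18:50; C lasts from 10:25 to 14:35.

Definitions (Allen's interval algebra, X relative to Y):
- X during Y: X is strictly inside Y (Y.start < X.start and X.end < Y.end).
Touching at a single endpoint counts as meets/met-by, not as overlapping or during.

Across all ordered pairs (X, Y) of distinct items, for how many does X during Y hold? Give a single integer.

Checking all 42 ordered pairs for relation 'during'; matching pairs in alphabetical order:
(C, F): C during F ✓
(N, F): N during F ✓
Count: 2.

2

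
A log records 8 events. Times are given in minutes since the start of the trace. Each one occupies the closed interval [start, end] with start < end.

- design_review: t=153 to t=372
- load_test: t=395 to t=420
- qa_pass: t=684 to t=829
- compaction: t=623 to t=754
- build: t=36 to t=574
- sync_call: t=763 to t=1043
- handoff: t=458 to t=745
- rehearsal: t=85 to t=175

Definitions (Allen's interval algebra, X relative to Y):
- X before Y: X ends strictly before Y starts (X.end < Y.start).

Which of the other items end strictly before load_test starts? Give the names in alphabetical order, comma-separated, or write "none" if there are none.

Target load_test = [t=395, t=420].
build [t=36, t=574] → contains → no.
compaction [t=623, t=754] → after → no.
design_review [t=153, t=372] → before → yes.
handoff [t=458, t=745] → after → no.
qa_pass [t=684, t=829] → after → no.
rehearsal [t=85, t=175] → before → yes.
sync_call [t=763, t=1043] → after → no.
Result: design_review, rehearsal.

design_review, rehearsal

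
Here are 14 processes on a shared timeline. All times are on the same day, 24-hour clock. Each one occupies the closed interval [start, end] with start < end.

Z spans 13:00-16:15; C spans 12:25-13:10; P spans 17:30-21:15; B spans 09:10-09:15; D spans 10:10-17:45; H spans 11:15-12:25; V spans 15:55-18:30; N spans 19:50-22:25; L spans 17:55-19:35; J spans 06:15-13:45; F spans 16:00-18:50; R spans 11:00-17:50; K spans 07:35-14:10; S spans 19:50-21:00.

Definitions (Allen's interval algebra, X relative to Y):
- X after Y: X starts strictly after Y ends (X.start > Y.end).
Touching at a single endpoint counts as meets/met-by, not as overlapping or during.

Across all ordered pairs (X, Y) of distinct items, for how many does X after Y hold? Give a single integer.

Checking all 182 ordered pairs for relation 'after'; matching pairs in alphabetical order:
(C, B): C after B ✓
(D, B): D after B ✓
(F, B): F after B ✓
(F, C): F after C ✓
(F, H): F after H ✓
(F, J): F after J ✓
(F, K): F after K ✓
(H, B): H after B ✓
(L, B): L after B ✓
(L, C): L after C ✓
(L, D): L after D ✓
(L, H): L after H ✓
(L, J): L after J ✓
(L, K): L after K ✓
(L, R): L after R ✓
(L, Z): L after Z ✓
(N, B): N after B ✓
(N, C): N after C ✓
(N, D): N after D ✓
(N, F): N after F ✓
(N, H): N after H ✓
(N, J): N after J ✓
(N, K): N after K ✓
(N, L): N after L ✓
... plus 28 further pairs not listed.
Count: 52.

52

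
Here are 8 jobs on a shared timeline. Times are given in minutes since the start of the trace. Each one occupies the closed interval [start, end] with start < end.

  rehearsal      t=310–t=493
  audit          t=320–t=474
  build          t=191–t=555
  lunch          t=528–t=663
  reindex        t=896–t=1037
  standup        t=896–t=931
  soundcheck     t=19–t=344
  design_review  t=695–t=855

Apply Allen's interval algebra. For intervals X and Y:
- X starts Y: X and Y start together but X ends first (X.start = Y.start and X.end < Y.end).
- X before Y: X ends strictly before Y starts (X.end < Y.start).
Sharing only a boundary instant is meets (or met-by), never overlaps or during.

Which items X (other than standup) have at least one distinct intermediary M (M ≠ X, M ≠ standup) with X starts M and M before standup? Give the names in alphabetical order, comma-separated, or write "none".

Target standup = [t=896, t=931].
Intermediaries M with M before standup: audit, build, design_review, lunch, rehearsal, soundcheck.
Via audit — items with X starts audit: none.
Via build — items with X starts build: none.
Via design_review — items with X starts design_review: none.
Via lunch — items with X starts lunch: none.
Via rehearsal — items with X starts rehearsal: none.
Via soundcheck — items with X starts soundcheck: none.
Union: none.

none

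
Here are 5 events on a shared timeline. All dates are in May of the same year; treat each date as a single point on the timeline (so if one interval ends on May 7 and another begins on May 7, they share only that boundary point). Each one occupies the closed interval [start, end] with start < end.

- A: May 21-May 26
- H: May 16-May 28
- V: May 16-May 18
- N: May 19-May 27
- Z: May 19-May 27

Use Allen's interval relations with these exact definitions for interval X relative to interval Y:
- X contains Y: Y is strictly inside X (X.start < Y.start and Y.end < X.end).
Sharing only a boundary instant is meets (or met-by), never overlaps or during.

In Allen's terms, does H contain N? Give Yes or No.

H = [May 16, May 28], N = [May 19, May 27].
Actual relation of H to N: contains.
Asked whether 'contains' holds → Yes.

Yes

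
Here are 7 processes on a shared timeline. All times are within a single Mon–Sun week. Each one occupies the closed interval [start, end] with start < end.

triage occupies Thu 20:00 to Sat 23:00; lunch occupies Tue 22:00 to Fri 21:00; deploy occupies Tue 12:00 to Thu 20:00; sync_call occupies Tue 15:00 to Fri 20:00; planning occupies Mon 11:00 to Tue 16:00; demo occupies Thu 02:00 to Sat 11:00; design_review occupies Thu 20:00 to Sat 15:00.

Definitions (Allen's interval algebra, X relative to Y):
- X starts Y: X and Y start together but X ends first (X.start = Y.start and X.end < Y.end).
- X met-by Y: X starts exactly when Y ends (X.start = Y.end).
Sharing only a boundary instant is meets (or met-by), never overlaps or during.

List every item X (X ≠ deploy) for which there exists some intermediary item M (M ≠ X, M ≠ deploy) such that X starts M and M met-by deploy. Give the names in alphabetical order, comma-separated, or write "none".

Target deploy = [Tue 12:00, Thu 20:00].
Intermediaries M with M met-by deploy: design_review, triage.
Via design_review — items with X starts design_review: none.
Via triage — items with X starts triage: design_review.
Union: design_review.

design_review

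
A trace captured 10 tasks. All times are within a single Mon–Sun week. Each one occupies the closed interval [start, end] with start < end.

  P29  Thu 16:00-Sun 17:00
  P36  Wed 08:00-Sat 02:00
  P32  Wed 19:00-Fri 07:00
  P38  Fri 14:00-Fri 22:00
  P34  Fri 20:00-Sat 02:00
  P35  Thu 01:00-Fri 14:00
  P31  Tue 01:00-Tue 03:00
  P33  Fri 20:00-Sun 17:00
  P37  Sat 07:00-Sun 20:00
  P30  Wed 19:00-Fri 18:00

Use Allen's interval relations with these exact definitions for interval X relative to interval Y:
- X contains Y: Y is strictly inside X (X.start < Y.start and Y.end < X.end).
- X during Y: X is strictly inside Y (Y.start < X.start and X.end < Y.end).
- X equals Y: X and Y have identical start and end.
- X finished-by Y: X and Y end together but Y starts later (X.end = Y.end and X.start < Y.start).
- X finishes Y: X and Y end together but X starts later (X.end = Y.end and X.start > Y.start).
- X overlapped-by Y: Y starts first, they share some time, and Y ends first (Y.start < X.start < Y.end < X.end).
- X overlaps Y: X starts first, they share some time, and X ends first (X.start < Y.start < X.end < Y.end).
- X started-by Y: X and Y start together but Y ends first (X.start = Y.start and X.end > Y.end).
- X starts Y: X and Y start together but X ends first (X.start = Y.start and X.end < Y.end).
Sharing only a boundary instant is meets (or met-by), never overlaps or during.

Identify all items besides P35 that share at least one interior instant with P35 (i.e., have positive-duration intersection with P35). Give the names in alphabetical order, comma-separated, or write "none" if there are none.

P29, P30, P32, P36

Target P35 = [Thu 01:00, Fri 14:00].
P29 [Thu 16:00, Sun 17:00] → overlapped-by → yes.
P30 [Wed 19:00, Fri 18:00] → contains → yes.
P31 [Tue 01:00, Tue 03:00] → before → no.
P32 [Wed 19:00, Fri 07:00] → overlaps → yes.
P33 [Fri 20:00, Sun 17:00] → after → no.
P34 [Fri 20:00, Sat 02:00] → after → no.
P36 [Wed 08:00, Sat 02:00] → contains → yes.
P37 [Sat 07:00, Sun 20:00] → after → no.
P38 [Fri 14:00, Fri 22:00] → met-by → no.
Result: P29, P30, P32, P36.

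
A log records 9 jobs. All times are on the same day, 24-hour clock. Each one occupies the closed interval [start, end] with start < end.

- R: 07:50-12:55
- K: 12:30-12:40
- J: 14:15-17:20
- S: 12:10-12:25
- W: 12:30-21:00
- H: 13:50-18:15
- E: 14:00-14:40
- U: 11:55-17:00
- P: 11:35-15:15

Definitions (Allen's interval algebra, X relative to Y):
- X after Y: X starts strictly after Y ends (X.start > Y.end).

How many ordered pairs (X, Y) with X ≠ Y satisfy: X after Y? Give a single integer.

Checking all 72 ordered pairs for relation 'after'; matching pairs in alphabetical order:
(E, K): E after K ✓
(E, R): E after R ✓
(E, S): E after S ✓
(H, K): H after K ✓
(H, R): H after R ✓
(H, S): H after S ✓
(J, K): J after K ✓
(J, R): J after R ✓
(J, S): J after S ✓
(K, S): K after S ✓
(W, S): W after S ✓
Count: 11.

11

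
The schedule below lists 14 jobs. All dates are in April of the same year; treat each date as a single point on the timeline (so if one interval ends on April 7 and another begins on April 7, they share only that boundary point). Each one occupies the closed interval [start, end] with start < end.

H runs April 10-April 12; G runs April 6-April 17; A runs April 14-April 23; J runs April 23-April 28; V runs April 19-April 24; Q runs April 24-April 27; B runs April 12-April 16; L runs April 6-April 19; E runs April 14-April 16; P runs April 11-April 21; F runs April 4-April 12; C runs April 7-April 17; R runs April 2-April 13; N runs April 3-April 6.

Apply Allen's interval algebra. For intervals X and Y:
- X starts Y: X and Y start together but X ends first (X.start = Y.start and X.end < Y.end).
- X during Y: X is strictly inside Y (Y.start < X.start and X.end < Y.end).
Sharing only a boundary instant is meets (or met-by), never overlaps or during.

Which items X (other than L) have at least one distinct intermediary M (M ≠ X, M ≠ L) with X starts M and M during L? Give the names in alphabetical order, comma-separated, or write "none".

Target L = [April 6, April 19].
Intermediaries M with M during L: B, C, E, H.
Via B — items with X starts B: none.
Via C — items with X starts C: none.
Via E — items with X starts E: none.
Via H — items with X starts H: none.
Union: none.

none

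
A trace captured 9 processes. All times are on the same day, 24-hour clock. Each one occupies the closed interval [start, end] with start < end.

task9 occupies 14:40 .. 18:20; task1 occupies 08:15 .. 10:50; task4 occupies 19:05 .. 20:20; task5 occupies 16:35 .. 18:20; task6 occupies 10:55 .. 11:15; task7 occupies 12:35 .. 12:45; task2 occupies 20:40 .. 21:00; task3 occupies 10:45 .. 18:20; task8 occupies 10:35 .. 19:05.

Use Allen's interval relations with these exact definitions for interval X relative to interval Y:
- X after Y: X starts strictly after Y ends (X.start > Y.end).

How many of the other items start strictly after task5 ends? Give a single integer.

Target task5 = [16:35, 18:20].
task1 [08:15, 10:50] → before → no.
task2 [20:40, 21:00] → after → counts.
task3 [10:45, 18:20] → finished-by → no.
task4 [19:05, 20:20] → after → counts.
task6 [10:55, 11:15] → before → no.
task7 [12:35, 12:45] → before → no.
task8 [10:35, 19:05] → contains → no.
task9 [14:40, 18:20] → finished-by → no.
Total: 2.

2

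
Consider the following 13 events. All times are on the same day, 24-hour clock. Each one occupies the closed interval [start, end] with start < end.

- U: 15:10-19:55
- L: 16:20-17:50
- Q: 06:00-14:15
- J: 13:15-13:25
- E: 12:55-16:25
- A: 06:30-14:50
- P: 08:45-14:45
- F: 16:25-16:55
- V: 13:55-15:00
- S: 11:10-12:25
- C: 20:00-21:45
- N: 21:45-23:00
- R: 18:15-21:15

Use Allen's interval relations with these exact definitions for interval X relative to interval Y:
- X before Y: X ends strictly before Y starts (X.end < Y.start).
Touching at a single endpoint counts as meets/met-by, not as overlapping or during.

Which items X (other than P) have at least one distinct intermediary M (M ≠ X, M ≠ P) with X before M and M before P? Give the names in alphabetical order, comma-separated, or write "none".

Target P = [08:45, 14:45].
Intermediaries M with M before P: none.
Union: none.

none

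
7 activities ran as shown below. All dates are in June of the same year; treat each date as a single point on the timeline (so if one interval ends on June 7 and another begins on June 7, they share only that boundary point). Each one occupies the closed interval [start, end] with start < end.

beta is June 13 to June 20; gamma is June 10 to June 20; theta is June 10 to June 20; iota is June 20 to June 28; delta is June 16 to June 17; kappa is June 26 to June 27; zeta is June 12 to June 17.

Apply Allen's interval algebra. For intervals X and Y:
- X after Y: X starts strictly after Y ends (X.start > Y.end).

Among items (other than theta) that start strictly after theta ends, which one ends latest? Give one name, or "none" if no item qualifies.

Target theta = [June 10, June 20].
beta [June 13, June 20] → finishes → excluded.
delta [June 16, June 17] → during → excluded.
gamma [June 10, June 20] → equals → excluded.
iota [June 20, June 28] → met-by → excluded.
kappa [June 26, June 27] → after → candidate.
zeta [June 12, June 17] → during → excluded.
Among candidates, latest end is June 27 → kappa.

kappa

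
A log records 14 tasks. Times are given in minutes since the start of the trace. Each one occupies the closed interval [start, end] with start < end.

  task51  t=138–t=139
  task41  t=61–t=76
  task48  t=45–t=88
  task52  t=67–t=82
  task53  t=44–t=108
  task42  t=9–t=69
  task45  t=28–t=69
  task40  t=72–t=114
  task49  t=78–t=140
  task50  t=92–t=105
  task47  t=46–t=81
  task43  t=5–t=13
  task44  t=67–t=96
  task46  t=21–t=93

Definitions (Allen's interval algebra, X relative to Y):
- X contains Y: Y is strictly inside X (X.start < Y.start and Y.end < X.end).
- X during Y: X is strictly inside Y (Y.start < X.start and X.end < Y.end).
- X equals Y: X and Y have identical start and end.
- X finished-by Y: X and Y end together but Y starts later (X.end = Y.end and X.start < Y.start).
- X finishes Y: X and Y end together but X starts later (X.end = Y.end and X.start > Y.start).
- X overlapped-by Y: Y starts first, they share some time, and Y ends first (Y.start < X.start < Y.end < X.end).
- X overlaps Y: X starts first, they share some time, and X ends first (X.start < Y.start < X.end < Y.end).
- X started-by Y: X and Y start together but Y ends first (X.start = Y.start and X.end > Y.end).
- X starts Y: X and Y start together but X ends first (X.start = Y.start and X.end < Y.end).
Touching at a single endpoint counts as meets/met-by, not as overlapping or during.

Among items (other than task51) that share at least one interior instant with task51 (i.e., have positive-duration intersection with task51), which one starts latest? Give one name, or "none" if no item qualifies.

task49

Target task51 = [t=138, t=139].
task40 [t=72, t=114] → before → excluded.
task41 [t=61, t=76] → before → excluded.
task42 [t=9, t=69] → before → excluded.
task43 [t=5, t=13] → before → excluded.
task44 [t=67, t=96] → before → excluded.
task45 [t=28, t=69] → before → excluded.
task46 [t=21, t=93] → before → excluded.
task47 [t=46, t=81] → before → excluded.
task48 [t=45, t=88] → before → excluded.
task49 [t=78, t=140] → contains → candidate.
task50 [t=92, t=105] → before → excluded.
task52 [t=67, t=82] → before → excluded.
task53 [t=44, t=108] → before → excluded.
Among candidates, latest start is t=78 → task49.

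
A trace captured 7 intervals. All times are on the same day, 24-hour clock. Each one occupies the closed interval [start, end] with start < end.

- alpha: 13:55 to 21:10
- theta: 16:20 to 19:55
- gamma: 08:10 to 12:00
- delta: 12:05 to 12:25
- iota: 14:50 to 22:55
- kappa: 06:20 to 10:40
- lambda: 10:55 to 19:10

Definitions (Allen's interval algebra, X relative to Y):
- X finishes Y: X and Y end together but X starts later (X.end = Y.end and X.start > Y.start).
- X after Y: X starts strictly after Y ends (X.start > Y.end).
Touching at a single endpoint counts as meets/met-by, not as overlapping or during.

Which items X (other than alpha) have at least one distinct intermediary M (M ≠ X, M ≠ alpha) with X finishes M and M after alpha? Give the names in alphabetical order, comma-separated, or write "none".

none

Target alpha = [13:55, 21:10].
Intermediaries M with M after alpha: none.
Union: none.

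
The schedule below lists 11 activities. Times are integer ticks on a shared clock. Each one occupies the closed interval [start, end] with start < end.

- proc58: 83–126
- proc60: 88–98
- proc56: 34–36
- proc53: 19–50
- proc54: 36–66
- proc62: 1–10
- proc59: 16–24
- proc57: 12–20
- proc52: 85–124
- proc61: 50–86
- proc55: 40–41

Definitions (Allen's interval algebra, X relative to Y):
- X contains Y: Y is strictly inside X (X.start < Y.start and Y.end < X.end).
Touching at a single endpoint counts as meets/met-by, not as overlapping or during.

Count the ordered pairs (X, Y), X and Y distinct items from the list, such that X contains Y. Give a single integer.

6

Checking all 110 ordered pairs for relation 'contains'; matching pairs in alphabetical order:
(proc52, proc60): proc52 contains proc60 ✓
(proc53, proc55): proc53 contains proc55 ✓
(proc53, proc56): proc53 contains proc56 ✓
(proc54, proc55): proc54 contains proc55 ✓
(proc58, proc52): proc58 contains proc52 ✓
(proc58, proc60): proc58 contains proc60 ✓
Count: 6.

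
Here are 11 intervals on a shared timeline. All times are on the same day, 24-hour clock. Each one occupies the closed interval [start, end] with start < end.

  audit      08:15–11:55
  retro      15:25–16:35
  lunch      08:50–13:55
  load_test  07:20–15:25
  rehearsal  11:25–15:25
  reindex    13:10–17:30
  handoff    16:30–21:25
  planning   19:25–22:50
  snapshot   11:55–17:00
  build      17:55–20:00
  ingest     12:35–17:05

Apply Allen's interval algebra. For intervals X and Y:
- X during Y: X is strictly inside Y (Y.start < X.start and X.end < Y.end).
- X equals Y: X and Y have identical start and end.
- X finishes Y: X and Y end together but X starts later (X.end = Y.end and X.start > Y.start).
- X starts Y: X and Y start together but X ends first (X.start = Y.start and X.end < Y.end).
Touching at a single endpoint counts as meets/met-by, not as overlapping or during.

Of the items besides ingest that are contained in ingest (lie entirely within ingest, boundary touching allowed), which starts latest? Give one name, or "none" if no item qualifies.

Target ingest = [12:35, 17:05].
audit [08:15, 11:55] → before → excluded.
build [17:55, 20:00] → after → excluded.
handoff [16:30, 21:25] → overlapped-by → excluded.
load_test [07:20, 15:25] → overlaps → excluded.
lunch [08:50, 13:55] → overlaps → excluded.
planning [19:25, 22:50] → after → excluded.
rehearsal [11:25, 15:25] → overlaps → excluded.
reindex [13:10, 17:30] → overlapped-by → excluded.
retro [15:25, 16:35] → during → candidate.
snapshot [11:55, 17:00] → overlaps → excluded.
Among candidates, latest start is 15:25 → retro.

retro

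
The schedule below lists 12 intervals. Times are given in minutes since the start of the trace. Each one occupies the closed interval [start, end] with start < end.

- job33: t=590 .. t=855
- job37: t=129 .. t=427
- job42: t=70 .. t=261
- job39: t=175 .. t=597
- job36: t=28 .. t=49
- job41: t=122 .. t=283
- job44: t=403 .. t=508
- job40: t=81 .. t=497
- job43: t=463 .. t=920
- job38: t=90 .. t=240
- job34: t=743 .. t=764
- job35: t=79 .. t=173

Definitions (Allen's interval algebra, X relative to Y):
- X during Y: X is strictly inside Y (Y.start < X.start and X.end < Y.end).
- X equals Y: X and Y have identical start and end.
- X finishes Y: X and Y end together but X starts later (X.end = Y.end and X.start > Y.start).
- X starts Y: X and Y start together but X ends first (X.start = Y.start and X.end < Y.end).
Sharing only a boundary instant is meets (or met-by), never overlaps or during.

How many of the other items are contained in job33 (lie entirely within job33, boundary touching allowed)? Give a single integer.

Target job33 = [t=590, t=855].
job34 [t=743, t=764] → during → counts.
job35 [t=79, t=173] → before → no.
job36 [t=28, t=49] → before → no.
job37 [t=129, t=427] → before → no.
job38 [t=90, t=240] → before → no.
job39 [t=175, t=597] → overlaps → no.
job40 [t=81, t=497] → before → no.
job41 [t=122, t=283] → before → no.
job42 [t=70, t=261] → before → no.
job43 [t=463, t=920] → contains → no.
job44 [t=403, t=508] → before → no.
Total: 1.

1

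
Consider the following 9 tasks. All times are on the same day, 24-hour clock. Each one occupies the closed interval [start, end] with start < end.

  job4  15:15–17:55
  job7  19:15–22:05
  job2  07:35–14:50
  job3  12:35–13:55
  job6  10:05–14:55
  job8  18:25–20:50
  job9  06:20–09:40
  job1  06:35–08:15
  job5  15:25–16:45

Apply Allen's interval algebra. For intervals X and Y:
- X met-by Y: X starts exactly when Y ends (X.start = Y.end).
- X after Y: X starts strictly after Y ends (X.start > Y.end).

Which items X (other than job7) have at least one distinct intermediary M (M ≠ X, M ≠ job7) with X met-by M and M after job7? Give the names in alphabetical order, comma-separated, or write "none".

none

Target job7 = [19:15, 22:05].
Intermediaries M with M after job7: none.
Union: none.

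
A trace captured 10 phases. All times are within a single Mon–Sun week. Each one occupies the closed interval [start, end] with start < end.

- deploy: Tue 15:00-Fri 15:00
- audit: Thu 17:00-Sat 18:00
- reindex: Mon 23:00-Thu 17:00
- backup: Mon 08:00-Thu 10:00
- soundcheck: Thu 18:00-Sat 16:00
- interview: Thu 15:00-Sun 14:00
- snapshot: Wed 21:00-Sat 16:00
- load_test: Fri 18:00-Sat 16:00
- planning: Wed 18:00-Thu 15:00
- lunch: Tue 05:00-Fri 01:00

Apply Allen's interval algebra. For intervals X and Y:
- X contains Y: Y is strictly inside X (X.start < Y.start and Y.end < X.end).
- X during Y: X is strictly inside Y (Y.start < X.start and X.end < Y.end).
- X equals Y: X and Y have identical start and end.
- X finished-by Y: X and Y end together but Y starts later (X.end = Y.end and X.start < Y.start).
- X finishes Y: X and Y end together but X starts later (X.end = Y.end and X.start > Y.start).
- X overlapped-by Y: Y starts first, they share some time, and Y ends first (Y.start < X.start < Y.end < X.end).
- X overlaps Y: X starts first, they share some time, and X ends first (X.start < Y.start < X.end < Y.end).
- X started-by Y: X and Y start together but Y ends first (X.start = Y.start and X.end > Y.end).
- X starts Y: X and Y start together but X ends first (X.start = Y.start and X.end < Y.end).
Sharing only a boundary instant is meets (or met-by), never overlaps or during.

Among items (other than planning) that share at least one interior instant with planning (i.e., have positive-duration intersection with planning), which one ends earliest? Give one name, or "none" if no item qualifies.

backup

Target planning = [Wed 18:00, Thu 15:00].
audit [Thu 17:00, Sat 18:00] → after → excluded.
backup [Mon 08:00, Thu 10:00] → overlaps → candidate.
deploy [Tue 15:00, Fri 15:00] → contains → candidate.
interview [Thu 15:00, Sun 14:00] → met-by → excluded.
load_test [Fri 18:00, Sat 16:00] → after → excluded.
lunch [Tue 05:00, Fri 01:00] → contains → candidate.
reindex [Mon 23:00, Thu 17:00] → contains → candidate.
snapshot [Wed 21:00, Sat 16:00] → overlapped-by → candidate.
soundcheck [Thu 18:00, Sat 16:00] → after → excluded.
Among candidates, earliest end is Thu 10:00 → backup.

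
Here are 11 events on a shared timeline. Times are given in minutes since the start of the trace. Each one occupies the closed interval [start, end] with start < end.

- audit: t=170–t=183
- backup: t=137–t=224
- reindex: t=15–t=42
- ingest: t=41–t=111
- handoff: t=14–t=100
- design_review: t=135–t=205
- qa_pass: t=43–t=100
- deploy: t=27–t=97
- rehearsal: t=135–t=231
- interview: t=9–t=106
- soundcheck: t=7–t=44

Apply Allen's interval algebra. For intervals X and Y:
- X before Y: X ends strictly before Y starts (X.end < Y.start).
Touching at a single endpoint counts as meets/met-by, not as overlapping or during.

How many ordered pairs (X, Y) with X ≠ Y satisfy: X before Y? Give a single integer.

Checking all 110 ordered pairs for relation 'before'; matching pairs in alphabetical order:
(deploy, audit): deploy before audit ✓
(deploy, backup): deploy before backup ✓
(deploy, design_review): deploy before design_review ✓
(deploy, rehearsal): deploy before rehearsal ✓
(handoff, audit): handoff before audit ✓
(handoff, backup): handoff before backup ✓
(handoff, design_review): handoff before design_review ✓
(handoff, rehearsal): handoff before rehearsal ✓
(ingest, audit): ingest before audit ✓
(ingest, backup): ingest before backup ✓
(ingest, design_review): ingest before design_review ✓
(ingest, rehearsal): ingest before rehearsal ✓
(interview, audit): interview before audit ✓
(interview, backup): interview before backup ✓
(interview, design_review): interview before design_review ✓
(interview, rehearsal): interview before rehearsal ✓
(qa_pass, audit): qa_pass before audit ✓
(qa_pass, backup): qa_pass before backup ✓
(qa_pass, design_review): qa_pass before design_review ✓
(qa_pass, rehearsal): qa_pass before rehearsal ✓
(reindex, audit): reindex before audit ✓
(reindex, backup): reindex before backup ✓
(reindex, design_review): reindex before design_review ✓
(reindex, qa_pass): reindex before qa_pass ✓
... plus 5 further pairs not listed.
Count: 29.

29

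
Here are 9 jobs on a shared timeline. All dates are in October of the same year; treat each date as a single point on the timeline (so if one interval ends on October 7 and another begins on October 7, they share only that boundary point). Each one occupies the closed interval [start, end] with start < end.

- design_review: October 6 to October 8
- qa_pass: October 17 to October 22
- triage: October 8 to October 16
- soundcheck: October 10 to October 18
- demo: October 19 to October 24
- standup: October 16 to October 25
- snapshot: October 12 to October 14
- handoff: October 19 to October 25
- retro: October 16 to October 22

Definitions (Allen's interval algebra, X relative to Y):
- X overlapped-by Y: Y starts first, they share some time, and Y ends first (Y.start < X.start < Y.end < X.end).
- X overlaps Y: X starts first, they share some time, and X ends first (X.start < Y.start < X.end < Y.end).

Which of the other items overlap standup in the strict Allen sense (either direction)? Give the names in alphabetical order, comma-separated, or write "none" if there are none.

soundcheck

Target standup = [October 16, October 25].
demo [October 19, October 24] → during → no.
design_review [October 6, October 8] → before → no.
handoff [October 19, October 25] → finishes → no.
qa_pass [October 17, October 22] → during → no.
retro [October 16, October 22] → starts → no.
snapshot [October 12, October 14] → before → no.
soundcheck [October 10, October 18] → overlaps → yes.
triage [October 8, October 16] → meets → no.
Result: soundcheck.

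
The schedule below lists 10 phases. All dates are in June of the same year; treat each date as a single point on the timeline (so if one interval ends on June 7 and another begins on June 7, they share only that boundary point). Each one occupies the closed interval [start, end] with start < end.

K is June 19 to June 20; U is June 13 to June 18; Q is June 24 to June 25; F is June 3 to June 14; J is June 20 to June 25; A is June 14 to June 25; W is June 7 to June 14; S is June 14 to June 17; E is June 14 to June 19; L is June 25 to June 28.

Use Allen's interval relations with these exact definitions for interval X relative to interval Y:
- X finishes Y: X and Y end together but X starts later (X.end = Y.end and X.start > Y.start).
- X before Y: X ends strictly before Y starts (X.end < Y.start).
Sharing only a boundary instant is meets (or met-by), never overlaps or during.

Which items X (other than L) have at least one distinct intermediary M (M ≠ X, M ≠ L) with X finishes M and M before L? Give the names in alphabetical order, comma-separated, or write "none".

Target L = [June 25, June 28].
Intermediaries M with M before L: E, F, K, S, U, W.
Via E — items with X finishes E: none.
Via F — items with X finishes F: W.
Via K — items with X finishes K: none.
Via S — items with X finishes S: none.
Via U — items with X finishes U: none.
Via W — items with X finishes W: none.
Union: W.

W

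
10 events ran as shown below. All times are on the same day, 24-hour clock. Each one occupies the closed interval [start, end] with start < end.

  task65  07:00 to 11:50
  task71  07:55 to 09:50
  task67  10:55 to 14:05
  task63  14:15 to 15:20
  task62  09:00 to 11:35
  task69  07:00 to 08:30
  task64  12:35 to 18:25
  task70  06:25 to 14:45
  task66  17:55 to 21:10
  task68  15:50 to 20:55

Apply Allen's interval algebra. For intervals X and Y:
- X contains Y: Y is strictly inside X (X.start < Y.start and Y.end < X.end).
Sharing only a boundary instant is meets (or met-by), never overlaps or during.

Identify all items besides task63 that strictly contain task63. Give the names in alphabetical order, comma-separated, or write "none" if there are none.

Target task63 = [14:15, 15:20].
task62 [09:00, 11:35] → before → no.
task64 [12:35, 18:25] → contains → yes.
task65 [07:00, 11:50] → before → no.
task66 [17:55, 21:10] → after → no.
task67 [10:55, 14:05] → before → no.
task68 [15:50, 20:55] → after → no.
task69 [07:00, 08:30] → before → no.
task70 [06:25, 14:45] → overlaps → no.
task71 [07:55, 09:50] → before → no.
Result: task64.

task64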